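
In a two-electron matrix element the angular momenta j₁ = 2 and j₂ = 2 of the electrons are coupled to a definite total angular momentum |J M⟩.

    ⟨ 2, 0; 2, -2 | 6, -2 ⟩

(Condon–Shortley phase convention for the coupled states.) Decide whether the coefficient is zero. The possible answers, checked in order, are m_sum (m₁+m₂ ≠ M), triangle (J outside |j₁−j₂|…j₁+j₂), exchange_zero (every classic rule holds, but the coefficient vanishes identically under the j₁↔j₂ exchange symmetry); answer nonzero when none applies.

triangle

m-sum: m₁+m₂ = 0+(-2) = -2, M = -2  ✓
triangle: need |j₁−j₂| ≤ J ≤ j₁+j₂, i.e. J ∈ [0, 4]; J = 6 is outside ✗ ⇒ coefficient is 0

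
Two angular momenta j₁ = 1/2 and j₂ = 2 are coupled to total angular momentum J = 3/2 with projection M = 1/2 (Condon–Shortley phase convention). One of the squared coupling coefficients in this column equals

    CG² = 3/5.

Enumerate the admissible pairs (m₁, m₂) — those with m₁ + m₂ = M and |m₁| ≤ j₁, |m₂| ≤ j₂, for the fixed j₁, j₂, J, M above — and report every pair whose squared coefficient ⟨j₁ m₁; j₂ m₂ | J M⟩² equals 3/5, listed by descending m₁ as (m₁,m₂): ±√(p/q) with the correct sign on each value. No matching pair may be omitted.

(-1/2,1): −√(3/5)

Admissible pairs with m₁+m₂ = M = 1/2: (-1/2,1), (1/2,0)
  (m₁,m₂)=(1/2,0): CG² = 2/5, CG = +√(2/5)
  (m₁,m₂)=(-1/2,1): CG² = 3/5, CG = −√(3/5)   ← matches the target
Pairs with CG² = 3/5: (-1/2,1): −√(3/5)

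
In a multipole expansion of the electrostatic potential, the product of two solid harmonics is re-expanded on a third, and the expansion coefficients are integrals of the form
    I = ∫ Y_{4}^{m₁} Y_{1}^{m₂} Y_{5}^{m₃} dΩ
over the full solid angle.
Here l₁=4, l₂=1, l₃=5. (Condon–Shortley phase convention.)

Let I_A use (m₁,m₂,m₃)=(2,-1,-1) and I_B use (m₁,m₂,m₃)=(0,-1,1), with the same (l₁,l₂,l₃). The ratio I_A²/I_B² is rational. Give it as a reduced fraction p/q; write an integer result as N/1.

2/5

Shared (l₁,l₂,l₃)=(4,1,5): N and (l;000)² cancel in I_A²/I_B².
A: Δ = 0!·8!·2!/11! = 1/495; Racah Σ t=0..0: t=0:+1/2880 = 1/2880; ⇒ 3j(4 1 5; 2 -1 -1)² = 2/165, sgn +1
B: Δ = 0!·8!·2!/11! = 1/495; Racah Σ t=0..0: t=0:+1/1152 = 1/1152; ⇒ 3j(4 1 5; 0 -1 1)² = 1/33, sgn +1
I_A²/I_B² = (2/165)/(1/33) = 2/5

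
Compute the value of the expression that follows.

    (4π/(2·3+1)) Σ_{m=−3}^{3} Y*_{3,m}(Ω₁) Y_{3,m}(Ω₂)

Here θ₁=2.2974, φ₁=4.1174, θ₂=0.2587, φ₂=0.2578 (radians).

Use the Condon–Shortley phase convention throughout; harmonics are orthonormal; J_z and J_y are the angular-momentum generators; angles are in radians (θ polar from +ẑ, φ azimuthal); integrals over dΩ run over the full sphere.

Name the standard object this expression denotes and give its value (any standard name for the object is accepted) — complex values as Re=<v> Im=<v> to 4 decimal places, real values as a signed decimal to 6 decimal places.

Legendre polynomial (addition theorem), -0.035700

This sum is the spherical-harmonic addition theorem: it equals the Legendre polynomial P_l(cos γ) of the angle γ between the two directions.
Addition theorem: P_3(cos γ) = (4π/7) Σ_m Y*_{lm}(Ω₁) Y_{lm}(Ω₂), m = −3…3:
  term(m=-3) = +0.000670-0.001016i   from Y*(Ω₁)=+0.170236-0.037027i, Y(Ω₂)=+0.004998-0.004880i
  term(m=-2) = -0.003296-0.024303i   from Y*(Ω₁)=+0.140977-0.352124i, Y(Ω₂)=+0.056253-0.031881i
  term(m=-1) = -0.066660-0.058230i   from Y*(Ω₁)=-0.163378-0.241396i, Y(Ω₂)=+0.293620-0.077418i
  term(m=+0) = +0.118683+0.000000i   from Y*(Ω₁)=+0.196669-0.000000i, Y(Ω₂)=+0.603466+0.000000i
  term(m=+1) = -0.066660+0.058230i   from Y*(Ω₁)=+0.163378-0.241396i, Y(Ω₂)=-0.293620-0.077418i
  term(m=+2) = -0.003296+0.024303i   from Y*(Ω₁)=+0.140977+0.352124i, Y(Ω₂)=+0.056253+0.031881i
  term(m=+3) = +0.000670+0.001016i   from Y*(Ω₁)=-0.170236-0.037027i, Y(Ω₂)=-0.004998-0.004880i
Σ over m = -0.019887-0.000000i; ×(4π/7) → -0.035700-0.000000i. Real part: -0.035700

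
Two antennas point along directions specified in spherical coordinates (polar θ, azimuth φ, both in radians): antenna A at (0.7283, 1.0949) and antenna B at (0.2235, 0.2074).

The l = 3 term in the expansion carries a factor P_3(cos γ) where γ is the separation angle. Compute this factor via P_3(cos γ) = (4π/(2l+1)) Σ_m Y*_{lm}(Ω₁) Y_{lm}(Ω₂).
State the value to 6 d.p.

Addition theorem: P_3(cos γ) = (4π/7) Σ_m Y*_{lm}(Ω₁) Y_{lm}(Ω₂), m = −3…3:
  term(m=-3) = (-0.000496, 0.000258)   from Y*(Ω₁)=(-0.121773, -0.017547), Y(Ω₂)=(0.003692, -0.002648)
  term(m=-2) = (-0.003355, 0.016199)   from Y*(Ω₁)=(-0.196059, 0.275207), Y(Ω₂)=(0.044806, -0.019730)
  term(m=-1) = (0.065189, 0.080072)   from Y*(Ω₁)=(0.175898, 0.341280), Y(Ω₂)=(0.263166, -0.055377)
  term(m=+0) = (-0.038250, -0.000000)   from Y*(Ω₁)=(-0.059914, -0.000000), Y(Ω₂)=(0.638406, 0.000000)
  term(m=+1) = (0.065189, -0.080072)   from Y*(Ω₁)=(-0.175898, 0.341280), Y(Ω₂)=(-0.263166, -0.055377)
  term(m=+2) = (-0.003355, -0.016199)   from Y*(Ω₁)=(-0.196059, -0.275207), Y(Ω₂)=(0.044806, 0.019730)
  term(m=+3) = (-0.000496, -0.000258)   from Y*(Ω₁)=(0.121773, -0.017547), Y(Ω₂)=(-0.003692, -0.002648)
Total Σ_m = (0.084427, -0.000000). Multiply by 1.795196: (0.151564, -0.000000). P_3(cos γ) = 0.151564

0.151564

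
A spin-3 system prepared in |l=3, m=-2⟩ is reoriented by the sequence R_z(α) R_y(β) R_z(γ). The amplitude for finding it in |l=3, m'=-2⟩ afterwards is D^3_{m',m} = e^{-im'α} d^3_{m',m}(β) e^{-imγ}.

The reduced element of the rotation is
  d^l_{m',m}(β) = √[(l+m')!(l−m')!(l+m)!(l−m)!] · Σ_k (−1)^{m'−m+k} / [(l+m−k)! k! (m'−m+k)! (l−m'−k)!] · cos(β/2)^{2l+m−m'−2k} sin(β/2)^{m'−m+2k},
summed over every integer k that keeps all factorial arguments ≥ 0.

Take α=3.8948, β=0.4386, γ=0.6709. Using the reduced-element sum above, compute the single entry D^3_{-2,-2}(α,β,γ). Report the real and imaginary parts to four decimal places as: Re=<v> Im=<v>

D^3_{-2,-2}(3.8948,0.4386,0.6709) = e^{-i·-2·3.8948}·d^3_{-2,-2}(0.4386)·e^{-i·-2·0.6709}. Compute d first:
c=cos(0.438600/2)=0.976050, s=sin(0.438600/2)=0.217546; N=√[1·120·1·120]=120.000000
k∈{0,1} keeps every argument non-negative
  k=0: (−1)^0·120.0000/(120)·0.9760^6·0.2175^0 = +0.864634
  k=1: (−1)^1·120.0000/(24)·0.9760^4·0.2175^2 = -0.214764
d^3_{-2,-2}(0.4386) = +0.864634 -0.214764 = +0.649870
D = (+0.064337+0.997928i)·(+0.649870)·(+0.227000+0.973895i) = -0.622102+0.187934i

Re=-0.6221 Im=0.1879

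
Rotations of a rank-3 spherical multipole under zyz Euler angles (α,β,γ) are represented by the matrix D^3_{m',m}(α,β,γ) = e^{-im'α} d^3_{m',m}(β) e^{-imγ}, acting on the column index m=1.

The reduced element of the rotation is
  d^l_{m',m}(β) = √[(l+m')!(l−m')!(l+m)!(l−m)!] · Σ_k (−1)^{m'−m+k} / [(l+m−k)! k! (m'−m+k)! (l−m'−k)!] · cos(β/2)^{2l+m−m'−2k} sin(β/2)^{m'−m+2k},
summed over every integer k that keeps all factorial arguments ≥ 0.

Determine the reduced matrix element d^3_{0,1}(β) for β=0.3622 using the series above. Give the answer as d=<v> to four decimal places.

d=0.5174

d^3_{0,1}(β=0.3622) via the finite sum:
Half-angle: c=0.983646, s=0.180112. N=√(6·6·24·2)=41.569219
Admissible k: 1..3 (factorial args all ≥0)
  k=1: (−1)^0·41.5692/(12)·0.9836^5·0.1801^1 = +0.574549
  k=2: (−1)^1·41.5692/(4)·0.9836^3·0.1801^3 = -0.057790
  k=3: (−1)^2·41.5692/(12)·0.9836^1·0.1801^5 = +0.000646
d^3_{0,1}(0.3622) = +0.574549 -0.057790 +0.000646 = +0.517405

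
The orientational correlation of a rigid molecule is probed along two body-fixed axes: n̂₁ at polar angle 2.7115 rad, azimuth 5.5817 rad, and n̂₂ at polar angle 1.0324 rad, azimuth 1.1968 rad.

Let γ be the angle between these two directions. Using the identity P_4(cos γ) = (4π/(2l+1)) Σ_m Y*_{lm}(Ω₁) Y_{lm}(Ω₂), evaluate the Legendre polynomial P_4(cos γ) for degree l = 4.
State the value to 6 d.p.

Summing Y*_{l m}(θ₁,φ₁)·Y_{l m}(θ₂,φ₂) over m ∈ [−4, 4]; prefactor 4π/(2·4+1) = 1.396263:
  m=-4: (-0.012629-0.004406i) × (+0.017969+0.239748i) = +0.000829-0.003107i  (running Σ = +0.000829-0.003107i)
  m=-3: (+0.041951+0.071001i) × (-0.365916+0.176220i) = -0.027862-0.018588i  (running Σ = -0.027033-0.021695i)
  m=-2: (+0.046465-0.274261i) × (-0.151912-0.140952i) = -0.045716+0.035114i  (running Σ = -0.072749+0.013419i)
  m=-1: (-0.381159+0.322015i) × (-0.088225+0.224796i) = -0.038760-0.114093i  (running Σ = -0.111509-0.100674i)
  m=0: (+0.222551-0.000000i) × (-0.261099+0.000000i) = -0.058108+0.000000i  (running Σ = -0.169617-0.100674i)
  m=1: (+0.381159+0.322015i) × (+0.088225+0.224796i) = -0.038760+0.114093i  (running Σ = -0.208377+0.013419i)
  m=2: (+0.046465+0.274261i) × (-0.151912+0.140952i) = -0.045716-0.035114i  (running Σ = -0.254093-0.021695i)
  m=3: (-0.041951+0.071001i) × (+0.365916+0.176220i) = -0.027862+0.018588i  (running Σ = -0.281955-0.003107i)
  m=4: (-0.012629+0.004406i) × (+0.017969-0.239748i) = +0.000829+0.003107i  (running Σ = -0.281126+0.000000i)
Total Σ_m = -0.281126+0.000000i. Multiply by 1.396263: -0.392526+0.000000i. P_4(cos γ) = -0.392526

-0.392526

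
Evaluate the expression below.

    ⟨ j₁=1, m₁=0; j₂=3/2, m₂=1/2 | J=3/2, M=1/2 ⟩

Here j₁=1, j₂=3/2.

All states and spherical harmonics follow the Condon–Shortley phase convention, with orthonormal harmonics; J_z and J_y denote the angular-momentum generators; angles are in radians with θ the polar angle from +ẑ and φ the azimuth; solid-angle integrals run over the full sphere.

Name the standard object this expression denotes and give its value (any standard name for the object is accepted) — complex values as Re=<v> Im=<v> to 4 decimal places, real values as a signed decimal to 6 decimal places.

Clebsch–Gordan coefficient, −√(1/15) ≈ -0.258199

This is a Clebsch–Gordan (vector-coupling) coefficient.
√[4·1!1!2!/5! · 1!1!2!1!2!1!] = √(4/15)
  +(−1)^0/∏(0,1,1,2,0,0)! = 1/2  (running 1/2)
  +(−1)^1/∏(1,0,0,1,1,1)! = -1  (running -1/2)
⟨..|..⟩ = √(4/15)·(-1/2) = -0.258199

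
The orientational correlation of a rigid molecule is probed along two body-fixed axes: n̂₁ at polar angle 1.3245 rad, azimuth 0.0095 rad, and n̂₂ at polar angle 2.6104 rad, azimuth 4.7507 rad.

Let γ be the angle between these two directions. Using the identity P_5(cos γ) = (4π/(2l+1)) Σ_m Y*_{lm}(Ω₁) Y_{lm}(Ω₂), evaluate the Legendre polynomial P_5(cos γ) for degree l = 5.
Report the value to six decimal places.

-0.303954

Summing Y*_{l m}(θ₁,φ₁)·Y_{l m}(θ₂,φ₂) over m ∈ [−5, 5]; prefactor 4π/(2·5+1) = 1.142397:
  term(m=-5) = 0.00088 + 0.00610j   from Y*(Ω₁)=0.39775 + 0.01891j, Y(Ω₂)=0.00295 + 0.01520j
  term(m=-4) = -0.02620 + 0.00303j   from Y*(Ω₁)=0.31634 + 0.01203j, Y(Ω₂)=-0.08235 + 0.01272j
  term(m=-3) = 0.00324 + 0.03741j   from Y*(Ω₁)=-0.14667 - 0.00418j, Y(Ω₂)=-0.02935 - 0.25420j
  term(m=-2) = -0.14706 + 0.00848j   from Y*(Ω₁)=-0.31928 - 0.00607j, Y(Ω₂)=0.45992 - 0.03531j
  term(m=-1) = 0.00077 + 0.02679j   from Y*(Ω₁)=0.07516 + 0.00071j, Y(Ω₂)=0.01366 + 0.35632j
  term(m=+0) = 0.07066 + 0.00000j   from Y*(Ω₁)=0.31541 + 0.00000j, Y(Ω₂)=0.22401 + 0.00000j
  term(m=+1) = 0.00077 - 0.02679j   from Y*(Ω₁)=-0.07516 + 0.00071j, Y(Ω₂)=-0.01366 + 0.35632j
  term(m=+2) = -0.14706 - 0.00848j   from Y*(Ω₁)=-0.31928 + 0.00607j, Y(Ω₂)=0.45992 + 0.03531j
  term(m=+3) = 0.00324 - 0.03741j   from Y*(Ω₁)=0.14667 - 0.00418j, Y(Ω₂)=0.02935 - 0.25420j
  term(m=+4) = -0.02620 - 0.00303j   from Y*(Ω₁)=0.31634 - 0.01203j, Y(Ω₂)=-0.08235 - 0.01272j
  term(m=+5) = 0.00088 - 0.00610j   from Y*(Ω₁)=-0.39775 + 0.01891j, Y(Ω₂)=-0.00295 + 0.01520j
Accumulated sum -0.26607 + 0.00000j; after 4π/(2l+1) scaling, -0.30395 + 0.00000j ⇒ P_5 = -0.303954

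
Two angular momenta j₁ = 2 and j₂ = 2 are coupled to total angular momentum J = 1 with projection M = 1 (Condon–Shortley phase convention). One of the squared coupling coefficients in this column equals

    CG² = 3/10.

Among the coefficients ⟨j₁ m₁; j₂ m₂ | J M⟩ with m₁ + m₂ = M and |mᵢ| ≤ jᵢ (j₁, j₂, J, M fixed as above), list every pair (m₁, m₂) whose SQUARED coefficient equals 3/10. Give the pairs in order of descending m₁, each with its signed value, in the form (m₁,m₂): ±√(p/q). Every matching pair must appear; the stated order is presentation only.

Admissible pairs with m₁+m₂ = M = 1: (-1,2), (0,1), (1,0), (2,-1)
  (m₁,m₂)=(2,-1): CG² = 1/5, CG = +√(1/5)
  (m₁,m₂)=(1,0): CG² = 3/10, CG = −√(3/10)   ← matches the target
  (m₁,m₂)=(0,1): CG² = 3/10, CG = +√(3/10)   ← matches the target
  (m₁,m₂)=(-1,2): CG² = 1/5, CG = −√(1/5)
Pairs with CG² = 3/10: (1,0): −√(3/10); (0,1): +√(3/10)

(1,0): −√(3/10); (0,1): +√(3/10)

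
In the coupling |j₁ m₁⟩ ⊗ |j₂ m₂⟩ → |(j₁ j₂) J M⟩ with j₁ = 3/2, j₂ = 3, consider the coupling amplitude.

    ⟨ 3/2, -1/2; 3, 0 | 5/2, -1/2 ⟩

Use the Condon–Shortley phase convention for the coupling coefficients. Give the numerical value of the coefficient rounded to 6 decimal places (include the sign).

−√(6/35) ≈ -0.414039

triangle: 2!·1!·4!/8! = 48/40320
(j±m)!: 1!·2!·3!·3!·2!·3! = 864
prefactor² = (2J+1)·Δ·N² = 216/35
  k=1: −1/(1!·1!·1!·2!·0!·2!) = -1/4
  k=2: +1/(2!·0!·0!·1!·1!·3!) = 1/12
Σ = -1/6  ⇒  CG² = 216/35·(-1/6)² = 6/35
CG = −√(6/35) = -0.414039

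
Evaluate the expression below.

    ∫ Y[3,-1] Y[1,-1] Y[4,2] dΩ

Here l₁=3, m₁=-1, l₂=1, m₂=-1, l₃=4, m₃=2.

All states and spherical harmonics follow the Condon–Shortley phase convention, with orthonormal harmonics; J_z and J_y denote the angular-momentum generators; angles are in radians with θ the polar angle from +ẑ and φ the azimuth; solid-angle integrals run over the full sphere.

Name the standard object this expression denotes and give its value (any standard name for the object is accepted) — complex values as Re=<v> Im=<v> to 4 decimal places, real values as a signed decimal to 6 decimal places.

This is a Gaunt coefficient — the integral of a triple product of spherical harmonics over the sphere.
Checks pass: Σm=0; 8 even; l₃=4∈[2,4].
(2·3+1)(2·1+1)(2·4+1) = 189
Δ: 0! 6! 2! / 9! → 1/252
sum: t=0:+1/36 = 1/36
3j²(3 1 4; 0 0 0) = Δ·Π!·Σ² = 4/63  (sign +1)
sum: t=0:+1/96 = 1/96
3j²(3 1 4; -1 -1 2) = Δ·Π!·Σ² = 5/84  (sign +1)
combine: 4πI² = 189·4/63·5/84 = 5/7
take √, sign +1: I = 0.23841361

Gaunt coefficient, +0.238414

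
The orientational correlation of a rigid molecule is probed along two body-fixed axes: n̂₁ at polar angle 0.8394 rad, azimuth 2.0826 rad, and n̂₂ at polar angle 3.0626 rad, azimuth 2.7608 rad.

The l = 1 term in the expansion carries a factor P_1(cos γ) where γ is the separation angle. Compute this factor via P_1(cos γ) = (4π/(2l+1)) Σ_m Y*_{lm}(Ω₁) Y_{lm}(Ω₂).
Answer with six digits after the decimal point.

-0.620095

Addition theorem: P_1(cos γ) = (4π/3) Σ_m Y*_{lm}(Ω₁) Y_{lm}(Ω₂), m = −1…1:
  term(m=-1) = (0.005459, -0.004398)   from Y*(Ω₁)=(-0.125930, 0.224183), Y(Ω₂)=(-0.025310, -0.010133)
  term(m=+0) = (-0.158954, 0.000000)   from Y*(Ω₁)=(0.326342, -0.000000), Y(Ω₂)=(-0.487079, 0.000000)
  term(m=+1) = (0.005459, 0.004398)   from Y*(Ω₁)=(0.125930, 0.224183), Y(Ω₂)=(0.025310, -0.010133)
Σ over m = (-0.148037, 0.000000); ×(4π/3) → (-0.620095, 0.000000). Real part: -0.620095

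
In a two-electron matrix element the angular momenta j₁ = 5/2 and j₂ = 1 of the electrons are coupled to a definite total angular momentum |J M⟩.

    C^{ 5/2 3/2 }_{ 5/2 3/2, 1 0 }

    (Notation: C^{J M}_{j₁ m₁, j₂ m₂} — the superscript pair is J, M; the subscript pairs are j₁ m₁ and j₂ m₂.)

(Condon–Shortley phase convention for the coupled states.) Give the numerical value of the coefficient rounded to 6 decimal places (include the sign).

+0.507093

triangle: 1!·4!·1!/7! = 24/5040
(j±m)!: 4!·1!·1!·1!·4!·1! = 576
prefactor² = (2J+1)·Δ·N² = 576/35
  k=0: +1/(0!·1!·1!·1!·3!·0!) = 1/6
  k=1: −1/(1!·0!·0!·0!·4!·1!) = -1/24
Σ = 1/8  ⇒  CG² = 576/35·(1/8)² = 9/35
CG = +√(9/35) = +0.507093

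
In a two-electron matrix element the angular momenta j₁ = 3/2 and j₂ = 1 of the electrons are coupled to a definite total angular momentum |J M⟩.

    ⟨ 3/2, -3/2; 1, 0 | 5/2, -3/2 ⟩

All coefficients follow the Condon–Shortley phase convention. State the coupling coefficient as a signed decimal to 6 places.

+√(2/5) = +0.632456

√[6·0!3!2!/6! · 0!3!1!1!1!4!] = √(72/5)
  +(−1)^0/∏(0,0,3,1,0,1)! = 1/6  (running 1/6)
⟨..|..⟩ = √(72/5)·(1/6) = +0.632456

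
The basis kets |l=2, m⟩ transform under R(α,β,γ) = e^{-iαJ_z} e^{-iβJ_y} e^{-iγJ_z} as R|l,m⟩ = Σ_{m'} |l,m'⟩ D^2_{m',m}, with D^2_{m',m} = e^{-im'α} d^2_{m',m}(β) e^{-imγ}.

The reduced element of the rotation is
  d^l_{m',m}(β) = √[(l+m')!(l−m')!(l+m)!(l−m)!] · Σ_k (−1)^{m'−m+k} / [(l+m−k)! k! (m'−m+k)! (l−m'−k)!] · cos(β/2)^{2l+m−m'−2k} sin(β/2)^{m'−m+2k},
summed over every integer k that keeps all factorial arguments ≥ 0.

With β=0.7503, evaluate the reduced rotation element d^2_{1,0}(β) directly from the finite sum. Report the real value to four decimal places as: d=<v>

d=-0.6109

d^2_{1,0}(β=0.7503) via the finite sum:
c=cos(0.750300/2)=0.930453, s=sin(0.750300/2)=0.366412; N=√[6·1·2·2]=4.898979
k∈{0,1} keeps every argument non-negative
  k=0: (−1)^1·4.8990/(2)·0.9305^3·0.3664^1 = -0.722983
  k=1: (−1)^2·4.8990/(2)·0.9305^1·0.3664^3 = +0.112119
d^2_{1,0}(0.7503) = -0.722983 +0.112119 = -0.610864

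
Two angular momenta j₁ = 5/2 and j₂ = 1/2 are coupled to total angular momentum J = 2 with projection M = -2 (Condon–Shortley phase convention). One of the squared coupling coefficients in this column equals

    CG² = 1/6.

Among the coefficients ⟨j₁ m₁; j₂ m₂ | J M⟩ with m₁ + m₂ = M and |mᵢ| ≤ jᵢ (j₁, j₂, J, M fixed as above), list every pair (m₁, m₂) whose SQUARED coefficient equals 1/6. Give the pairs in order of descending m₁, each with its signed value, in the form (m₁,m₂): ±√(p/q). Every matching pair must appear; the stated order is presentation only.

Admissible pairs with m₁+m₂ = M = -2: (-5/2,1/2), (-3/2,-1/2)
  (m₁,m₂)=(-3/2,-1/2): CG² = 1/6, CG = +√(1/6)   ← matches the target
  (m₁,m₂)=(-5/2,1/2): CG² = 5/6, CG = −√(5/6)
Pairs with CG² = 1/6: (-3/2,-1/2): +√(1/6)

(-3/2,-1/2): +√(1/6)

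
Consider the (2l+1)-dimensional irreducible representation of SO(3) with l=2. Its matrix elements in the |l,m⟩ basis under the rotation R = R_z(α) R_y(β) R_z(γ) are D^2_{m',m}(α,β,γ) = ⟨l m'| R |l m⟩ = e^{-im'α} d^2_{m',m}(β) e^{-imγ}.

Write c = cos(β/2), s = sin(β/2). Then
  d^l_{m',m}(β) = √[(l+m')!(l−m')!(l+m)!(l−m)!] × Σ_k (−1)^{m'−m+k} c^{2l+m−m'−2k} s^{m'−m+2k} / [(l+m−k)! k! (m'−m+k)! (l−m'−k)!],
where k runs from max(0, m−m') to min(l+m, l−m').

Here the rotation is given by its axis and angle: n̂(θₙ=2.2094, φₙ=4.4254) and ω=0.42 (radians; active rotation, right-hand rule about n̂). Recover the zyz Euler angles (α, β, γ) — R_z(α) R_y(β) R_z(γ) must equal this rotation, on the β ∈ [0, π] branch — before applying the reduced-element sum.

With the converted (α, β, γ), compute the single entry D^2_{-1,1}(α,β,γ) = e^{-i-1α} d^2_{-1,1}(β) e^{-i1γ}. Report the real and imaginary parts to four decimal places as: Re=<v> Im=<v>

Axis–angle → zyz. n̂ = (sinθₙcosφₙ, sinθₙsinφₙ, cosθₙ) = (-0.227282, -0.770089, -0.596075), ω = 0.4200.
R = I cosω + sinω [n̂]ₓ + (1−cosω) n̂n̂ᵀ gives
  R = [+0.917578, +0.258268, -0.302238; -0.227844, +0.964630, +0.132571; +0.325786, -0.052782, +0.943969]
β = atan2(√(R₁₃²+R₂₃²), R₃₃) = 0.336340; α = atan2(R₂₃, R₁₃) mod 2π = 2.728232; γ = atan2(R₃₂, −R₃₁) mod 2π = 3.302210
D^2_{-1,1}(2.7282,0.3363,3.3022) = e^{-i·-1·2.7282}·d^2_{-1,1}(0.3363)·e^{-i·1·3.3022}. Compute d first:
Half-angle: c=0.985893, s=0.167378. N=√(1·6·6·1)=6.000000
k: max(0,(1)−(-1))=2 … min(2+(1),2−(-1))=3
  k=2: (−1)^0·6.0000/(2)·0.9859^2·0.1674^2 = +0.081692
  k=3: (−1)^1·6.0000/(6)·0.9859^0·0.1674^4 = -0.000785
d^2_{-1,1}(0.3363) = +0.081692 -0.000785 = +0.080907
D = (-0.915776+0.401689i)·(+0.080907)·(-0.987129+0.159927i) = +0.067942-0.043931i

Re=0.0679 Im=-0.0439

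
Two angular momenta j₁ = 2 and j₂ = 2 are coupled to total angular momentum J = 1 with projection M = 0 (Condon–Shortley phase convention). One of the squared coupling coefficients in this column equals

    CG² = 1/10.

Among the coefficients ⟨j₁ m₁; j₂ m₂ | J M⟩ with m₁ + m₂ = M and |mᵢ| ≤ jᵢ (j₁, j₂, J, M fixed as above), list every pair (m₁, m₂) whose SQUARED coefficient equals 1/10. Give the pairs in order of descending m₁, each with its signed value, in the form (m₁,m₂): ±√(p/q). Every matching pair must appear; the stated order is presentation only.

Admissible pairs with m₁+m₂ = M = 0: (-2,2), (-1,1), (0,0), (1,-1), (2,-2)
  (m₁,m₂)=(2,-2): CG² = 2/5, CG = +√(2/5)
  (m₁,m₂)=(1,-1): CG² = 1/10, CG = −√(1/10)   ← matches the target
  (m₁,m₂)=(0,0): CG² = 0/1, CG = 0
  (m₁,m₂)=(-1,1): CG² = 1/10, CG = +√(1/10)   ← matches the target
  (m₁,m₂)=(-2,2): CG² = 2/5, CG = −√(2/5)
Pairs with CG² = 1/10: (1,-1): −√(1/10); (-1,1): +√(1/10)

(1,-1): −√(1/10); (-1,1): +√(1/10)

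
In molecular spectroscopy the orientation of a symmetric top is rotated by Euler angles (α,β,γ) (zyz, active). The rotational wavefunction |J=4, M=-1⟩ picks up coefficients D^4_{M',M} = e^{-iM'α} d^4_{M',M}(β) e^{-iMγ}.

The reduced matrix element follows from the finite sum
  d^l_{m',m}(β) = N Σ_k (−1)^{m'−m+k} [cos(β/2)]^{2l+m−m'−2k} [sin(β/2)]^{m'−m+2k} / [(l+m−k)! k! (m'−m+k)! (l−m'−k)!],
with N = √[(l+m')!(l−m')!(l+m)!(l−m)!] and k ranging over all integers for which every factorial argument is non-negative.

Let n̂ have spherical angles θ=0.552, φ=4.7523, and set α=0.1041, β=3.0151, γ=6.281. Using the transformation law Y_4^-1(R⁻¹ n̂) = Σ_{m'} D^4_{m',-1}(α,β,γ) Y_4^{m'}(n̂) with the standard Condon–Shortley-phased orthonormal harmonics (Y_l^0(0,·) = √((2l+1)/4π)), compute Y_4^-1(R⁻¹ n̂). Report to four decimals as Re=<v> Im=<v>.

Re=0.0599 Im=-0.4298

Need the full column D^4_{m',-1} for m'=−4..4 at α=0.1041, β=3.0151, γ=6.2810.
cos(β/2)=0.063204, sin(β/2)=0.998001
d^4_{-4,-1}: single k=3 term ⇒ +0.000008;  D = +0.000007+0.000003i
d^4_{-3,-1}: k∈[2..3] ⇒ +0.000001 -0.000209 = -0.000209;  D = -0.000199-0.000064i
d^4_{-2,-1}: k∈[1..3] ⇒ +0.000000 -0.000021 +0.003535 = +0.003514;  D = +0.003440+0.000719i
d^4_{-1,-1}: k∈[0..3] ⇒ +0.000000 -0.000001 +0.000475 -0.039471 = -0.038997;  D = -0.038795-0.003967i
d^4_{0,-1}: k∈[0..3] ⇒ -0.000000 +0.000027 -0.006707 +0.278725 = +0.272045;  D = +0.272044-0.000595i
d^4_{1,-1}: k∈[0..3] ⇒ +0.000001 -0.000475 +0.059206 -0.984116 = -0.925384;  D = -0.920163+0.098170i
d^4_{2,-1}: k∈[0..2] ⇒ -0.000014 +0.005303 -0.264422 = -0.259134;  D = -0.253420+0.054117i
d^4_{3,-1}: k∈[0..1] ⇒ +0.000209 -0.031329 = -0.031120;  D = -0.029593+0.009626i
d^4_{4,-1}: single k=0 term ⇒ -0.001871;  D = -0.001709+0.000760i
Y_4^{m'}(θ=0.552,φ=4.7523) and Σ D·Y over m':
  (+0.0000+0.0000i)·(+0.0330-0.0053i)  (-0.0002-0.0001i)·(-0.0184-0.1526i)  (+0.0034+0.0007i)·(-0.3737+0.0299i)  (-0.0388-0.0040i)·(+0.0175+0.4380i)  (+0.2720-0.0006i)·(-0.0373+0.0000i)  (-0.9202+0.0982i)·(-0.0175+0.4380i)  (-0.2534+0.0541i)·(-0.3737-0.0299i)  (-0.0296+0.0096i)·(+0.0184-0.1526i)  (-0.0017+0.0008i)·(+0.0330+0.0053i)
Y_4^-1(R⁻¹ n̂) = +0.059867-0.429849i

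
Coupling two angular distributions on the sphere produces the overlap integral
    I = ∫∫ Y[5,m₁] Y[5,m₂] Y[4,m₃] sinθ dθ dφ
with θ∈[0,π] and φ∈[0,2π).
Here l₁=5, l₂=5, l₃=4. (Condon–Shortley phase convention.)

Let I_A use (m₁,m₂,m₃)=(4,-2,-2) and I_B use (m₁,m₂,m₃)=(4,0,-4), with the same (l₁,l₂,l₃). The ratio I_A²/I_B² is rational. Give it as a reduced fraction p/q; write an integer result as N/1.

l's match ⇒ only the (l;m) 3-j factors differ between A and B.
A: triangle coeff Δ(5,5,4) = 1/3153150; Σ_t [0,1]: t=0:+1/25920 t=1:−1/11520 = -1/20736; (3j)²=5/429 [(5 5 4; 4 -2 -2)], sign=-1
B: triangle coeff Δ(5,5,4) = 1/3153150; Σ_t [1,1]: t=1:−1/69120 = -1/69120; (3j)²=2/143 [(5 5 4; 4 0 -4)], sign=-1
I_A²/I_B² = (5/429)/(2/143) = 5/6

5/6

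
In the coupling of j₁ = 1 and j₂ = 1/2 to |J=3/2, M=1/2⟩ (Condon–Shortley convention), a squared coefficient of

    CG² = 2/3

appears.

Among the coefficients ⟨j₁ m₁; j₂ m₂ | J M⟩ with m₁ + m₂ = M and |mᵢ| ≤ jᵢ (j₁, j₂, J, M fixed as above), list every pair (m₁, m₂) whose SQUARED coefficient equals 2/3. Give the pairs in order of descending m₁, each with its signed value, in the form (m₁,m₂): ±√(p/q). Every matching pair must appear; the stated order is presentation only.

Admissible pairs with m₁+m₂ = M = 1/2: (0,1/2), (1,-1/2)
  (m₁,m₂)=(1,-1/2): CG² = 1/3, CG = +√(1/3)
  (m₁,m₂)=(0,1/2): CG² = 2/3, CG = +√(2/3)   ← matches the target
Pairs with CG² = 2/3: (0,1/2): +√(2/3)

(0,1/2): +√(2/3)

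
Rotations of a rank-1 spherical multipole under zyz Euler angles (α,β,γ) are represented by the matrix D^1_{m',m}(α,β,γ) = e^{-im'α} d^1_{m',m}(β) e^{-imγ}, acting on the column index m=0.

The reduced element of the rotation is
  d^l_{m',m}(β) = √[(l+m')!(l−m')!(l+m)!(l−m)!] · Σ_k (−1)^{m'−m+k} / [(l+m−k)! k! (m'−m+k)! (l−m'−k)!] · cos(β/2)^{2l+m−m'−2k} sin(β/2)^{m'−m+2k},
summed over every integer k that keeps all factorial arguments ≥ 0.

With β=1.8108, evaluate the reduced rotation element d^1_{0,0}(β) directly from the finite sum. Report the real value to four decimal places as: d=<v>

d^1_{0,0}(β=1.8108) via the finite sum:
Half-angle: c=0.617371, s=0.786672. N=√(1·1·1·1)=1.000000
Admissible k: 0..1 (factorial args all ≥0)
  k=0: (−1)^0·1.0000/(1)·0.6174^2·0.7867^0 = +0.381147
  k=1: (−1)^1·1.0000/(1)·0.6174^0·0.7867^2 = -0.618853
d^1_{0,0}(1.8108) = +0.381147 -0.618853 = -0.237706

d=-0.2377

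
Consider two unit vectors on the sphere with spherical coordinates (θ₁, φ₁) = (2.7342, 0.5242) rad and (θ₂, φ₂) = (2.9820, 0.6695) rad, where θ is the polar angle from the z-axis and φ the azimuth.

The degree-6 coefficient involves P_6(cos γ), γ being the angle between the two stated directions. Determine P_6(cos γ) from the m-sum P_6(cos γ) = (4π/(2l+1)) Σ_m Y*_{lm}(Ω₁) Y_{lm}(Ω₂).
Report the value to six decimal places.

0.440680

Addition theorem: P_6(cos γ) = (4π/13) Σ_m Y*_{lm}(Ω₁) Y_{lm}(Ω₂), m = −6…6:
  m=-6: (-0.001869-0.000007i) × (-0.000005+0.000006i) = +0.000000-0.000000i  (running Σ = +0.000000-0.000000i)
  m=-5: (+0.013016-0.007463i) × (+0.000164-0.000034i) = +0.000002-0.000002i  (running Σ = +0.000002-0.000002i)
  m=-4: (-0.036524+0.062911i) × (-0.001979-0.000989i) = +0.000135-0.000088i  (running Σ = +0.000136-0.000090i)
  m=-3: (+0.000421-0.233368i) × (+0.008448+0.018052i) = +0.004216-0.001964i  (running Σ = +0.004353-0.002054i)
  m=-2: (+0.236696+0.411109i) × (+0.027982-0.118548i) = +0.055359-0.016556i  (running Σ = +0.059712-0.018610i)
  m=-1: (-0.410229-0.237175i) × (-0.360462+0.285284i) = +0.215534-0.031539i  (running Σ = +0.275246-0.050149i)
  m=0: (-0.124075-0.000000i) × (+0.762489+0.000000i) = -0.094606-0.000000i  (running Σ = +0.180640-0.050149i)
  m=1: (+0.410229-0.237175i) × (+0.360462+0.285284i) = +0.215534+0.031539i  (running Σ = +0.396174-0.018610i)
  m=2: (+0.236696-0.411109i) × (+0.027982+0.118548i) = +0.055359+0.016556i  (running Σ = +0.451534-0.002054i)
  m=3: (-0.000421-0.233368i) × (-0.008448+0.018052i) = +0.004216+0.001964i  (running Σ = +0.455750-0.000090i)
  m=4: (-0.036524-0.062911i) × (-0.001979+0.000989i) = +0.000135+0.000088i  (running Σ = +0.455885-0.000002i)
  m=5: (-0.013016-0.007463i) × (-0.000164-0.000034i) = +0.000002+0.000002i  (running Σ = +0.455887-0.000000i)
  m=6: (-0.001869+0.000007i) × (-0.000005-0.000006i) = +0.000000+0.000000i  (running Σ = +0.455887-0.000000i)
Total Σ_m = +0.455887-0.000000i. Multiply by 0.966644: +0.440680-0.000000i. P_6(cos γ) = 0.440680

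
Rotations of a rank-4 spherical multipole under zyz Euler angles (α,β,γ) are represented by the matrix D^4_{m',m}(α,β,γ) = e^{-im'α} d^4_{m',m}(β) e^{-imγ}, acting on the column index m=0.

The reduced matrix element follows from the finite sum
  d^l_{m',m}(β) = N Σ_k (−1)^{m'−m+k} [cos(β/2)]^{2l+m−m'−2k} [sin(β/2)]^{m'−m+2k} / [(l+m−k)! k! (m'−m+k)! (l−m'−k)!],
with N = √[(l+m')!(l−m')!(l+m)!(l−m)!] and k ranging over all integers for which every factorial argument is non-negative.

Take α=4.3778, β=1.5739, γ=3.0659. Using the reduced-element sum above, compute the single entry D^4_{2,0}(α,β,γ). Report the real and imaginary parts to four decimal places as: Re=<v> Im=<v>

Re=0.3100 Im=0.2452

Split into d^4_{2,0}(β=1.5739) × two z-phases.
c=cos(1.573900/2)=0.706009, s=sin(1.573900/2)=0.708203; N=√[720·2·24·24]=910.735966
Admissible k: 0..2 (factorial args all ≥0)
  k=0: (−1)^2·910.7360/(96)·0.7060^6·0.7082^2 = +0.589247
  k=1: (−1)^3·910.7360/(36)·0.7060^4·0.7082^4 = -1.581108
  k=2: (−1)^4·910.7360/(96)·0.7060^2·0.7082^6 = +0.596608
d^4_{2,0}(1.5739) = +0.589247 -1.581108 +0.596608 = -0.395254
D = (-0.784332-0.620341i)·(-0.395254)·(+1.000000+0.000000i) = +0.310011+0.245193i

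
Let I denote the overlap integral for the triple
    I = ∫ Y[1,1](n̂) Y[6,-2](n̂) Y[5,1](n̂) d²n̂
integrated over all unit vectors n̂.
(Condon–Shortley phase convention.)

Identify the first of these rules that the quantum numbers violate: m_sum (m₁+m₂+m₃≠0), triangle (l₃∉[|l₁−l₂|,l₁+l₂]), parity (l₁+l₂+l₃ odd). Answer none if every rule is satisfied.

m₁+m₂+m₃ = 1 − 2 + 1 = 0  ✓
triangle: |1−6|=5 ≤ l₃=5 ≤ 1+6=7  ✓
parity: l₁+l₂+l₃ = 12 is even  ✓

none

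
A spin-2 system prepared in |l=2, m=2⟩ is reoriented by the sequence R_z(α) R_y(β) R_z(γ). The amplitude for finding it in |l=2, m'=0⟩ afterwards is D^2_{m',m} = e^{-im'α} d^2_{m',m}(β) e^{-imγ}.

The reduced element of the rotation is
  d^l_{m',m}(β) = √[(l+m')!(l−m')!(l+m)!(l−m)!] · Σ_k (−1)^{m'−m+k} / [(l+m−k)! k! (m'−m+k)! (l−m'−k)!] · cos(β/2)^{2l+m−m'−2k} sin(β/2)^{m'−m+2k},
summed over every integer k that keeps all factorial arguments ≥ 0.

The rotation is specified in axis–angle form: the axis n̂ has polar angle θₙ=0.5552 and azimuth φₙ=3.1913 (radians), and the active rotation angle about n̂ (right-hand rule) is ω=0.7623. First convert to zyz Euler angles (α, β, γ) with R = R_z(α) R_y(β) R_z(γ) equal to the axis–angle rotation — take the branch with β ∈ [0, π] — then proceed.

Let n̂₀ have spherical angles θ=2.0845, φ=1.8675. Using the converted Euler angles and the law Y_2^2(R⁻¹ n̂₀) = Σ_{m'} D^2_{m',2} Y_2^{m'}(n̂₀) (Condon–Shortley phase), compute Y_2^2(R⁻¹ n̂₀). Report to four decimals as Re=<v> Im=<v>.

Re=-0.2913 Im=0.2451

Axis–angle → zyz. n̂ = (sinθₙcosφₙ, sinθₙsinφₙ, cosθₙ) = (-0.526462, -0.026191, +0.849795), ω = 0.7623.
R = I cosω + sinω [n̂]ₓ + (1−cosω) n̂n̂ᵀ gives
  R = [+0.799954, -0.583041, -0.141901; +0.590673, +0.723439, +0.357408; -0.105727, -0.369727, +0.923105]
β = atan2(√(R₁₃²+R₂₃²), R₃₃) = 0.394717; α = atan2(R₂₃, R₁₃) mod 2π = 1.948737; γ = atan2(R₃₂, −R₃₁) mod 2π = 4.990915
Need the full column D^2_{m',2} for m'=−2..2 at α=1.9487, β=0.3947, γ=4.9909.
cos(β/2)=0.980588, sin(β/2)=0.196080
d^2_{-2,2}: single k=4 term ⇒ +0.001478;  D = +0.001449+0.000292i
d^2_{-1,2}: single k=3 term ⇒ +0.014785;  D = -0.002634-0.014548i
d^2_{0,2}: single k=2 term ⇒ +0.090556;  D = -0.076865+0.047876i
d^2_{1,2}: single k=1 term ⇒ +0.369762;  D = +0.297509+0.219573i
d^2_{2,2}: single k=0 term ⇒ +0.924584;  D = +0.235781-0.894015i
Y_2^{m'}(θ=2.0845,φ=1.8675) and Σ D·Y over m':
  (+0.0014+0.0003i)·(-0.2429+0.1638i)  (-0.0026-0.0145i)·(+0.0967+0.3162i)  (-0.0769+0.0479i)·(-0.0869+0.0000i)  (+0.2975+0.2196i)·(-0.0967+0.3162i)  (+0.2358-0.8940i)·(-0.2429-0.1638i)
Y_2^2(R⁻¹ n̂) = -0.291309+0.245141i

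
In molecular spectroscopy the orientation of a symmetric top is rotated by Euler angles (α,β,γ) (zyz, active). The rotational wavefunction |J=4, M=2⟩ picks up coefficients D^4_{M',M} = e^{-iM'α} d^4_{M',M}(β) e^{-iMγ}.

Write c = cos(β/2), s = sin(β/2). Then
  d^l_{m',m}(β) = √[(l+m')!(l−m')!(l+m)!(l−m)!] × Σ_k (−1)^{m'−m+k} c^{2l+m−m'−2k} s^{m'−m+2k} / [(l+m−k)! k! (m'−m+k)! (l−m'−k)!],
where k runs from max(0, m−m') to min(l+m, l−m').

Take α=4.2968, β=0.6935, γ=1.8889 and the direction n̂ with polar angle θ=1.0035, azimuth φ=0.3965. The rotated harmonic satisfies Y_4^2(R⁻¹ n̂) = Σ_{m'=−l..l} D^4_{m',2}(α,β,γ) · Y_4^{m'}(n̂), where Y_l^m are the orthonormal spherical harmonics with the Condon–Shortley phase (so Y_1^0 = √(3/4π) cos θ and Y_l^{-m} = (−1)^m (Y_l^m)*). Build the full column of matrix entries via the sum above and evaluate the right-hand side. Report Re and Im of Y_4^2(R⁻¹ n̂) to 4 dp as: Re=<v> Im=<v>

Re=-0.0997 Im=-0.3180

Need the full column D^4_{m',2} for m'=−4..4 at α=4.2968, β=0.6935, γ=1.8889.
cos(β/2)=0.940482, sin(β/2)=0.339843
d^4_{-4,2}: single k=6 term ⇒ +0.007210;  D = +0.004796+0.005384i
d^4_{-3,2}: k∈[5..6] ⇒ +0.042328 -0.001842 = +0.040486;  D = -0.038529+0.012434i
d^4_{-2,2}: k∈[4..6] ⇒ +0.156533 -0.016351 +0.000178 = +0.140360;  D = +0.014489-0.139610i
d^4_{-1,2}: k∈[3..5] ⇒ +0.408416 -0.079993 +0.002089 = +0.330513;  D = +0.286989+0.163938i
d^4_{0,2}: k∈[2..4] ⇒ +0.758196 -0.264001 +0.012927 = +0.507122;  D = -0.407906+0.301306i
d^4_{1,2}: k∈[1..3] ⇒ +0.938358 -0.612624 +0.053328 = +0.379062;  D = -0.082951-0.369875i
d^4_{2,2}: k∈[0..2] ⇒ +0.612075 -0.959050 +0.156533 = -0.190442;  D = -0.186834-0.036896i
d^4_{3,2}: k∈[0..1] ⇒ -0.827554 +0.324170 = -0.503384;  D = +0.288603-0.412436i
d^4_{4,2}: single k=0 term ⇒ +0.422901;  D = -0.219112-0.361712i
Y_4^{m'}(θ=1.0035,φ=0.3965) and Σ D·Y over m':
  (+0.0048+0.0054i)·(-0.0034-0.2238i)  (-0.0385+0.0124i)·(+0.1501-0.3745i)  (+0.0145-0.1396i)·(+0.1705-0.1731i)  (+0.2870+0.1639i)·(-0.1936+0.0810i)  (-0.4079+0.3013i)·(-0.2903+0.0000i)  (-0.0830-0.3699i)·(+0.1936+0.0810i)  (-0.1868-0.0369i)·(+0.1705+0.1731i)  (+0.2886-0.4124i)·(-0.1501-0.3745i)  (-0.2191-0.3617i)·(-0.0034+0.2238i)
Y_4^2(R⁻¹ n̂) = -0.099667-0.317975i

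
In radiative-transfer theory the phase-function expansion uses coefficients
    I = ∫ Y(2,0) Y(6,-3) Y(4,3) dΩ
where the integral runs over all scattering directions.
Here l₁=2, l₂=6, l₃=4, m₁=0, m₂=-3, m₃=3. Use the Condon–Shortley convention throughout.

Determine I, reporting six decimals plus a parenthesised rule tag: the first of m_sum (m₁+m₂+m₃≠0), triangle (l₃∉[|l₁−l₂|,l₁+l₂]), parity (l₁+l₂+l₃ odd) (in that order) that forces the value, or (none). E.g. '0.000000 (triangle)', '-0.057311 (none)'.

m-sum 0 ✓  L=12 even ✓  4≤4≤8 ✓
Π(2lᵢ+1) = 5×13×9 = 585
triangle coeff Δ(2,6,4) = 1/6435
Σ_t [2,2]: t=2:+1/2304 = 1/2304
(3j)²=5/143 [(2 6 4; 0 0 0)], sign=+1
Σ_t [2,2]: t=2:+1/20160 = 1/20160
(3j)²=12/715 [(2 6 4; 0 -3 3)], sign=-1
⇒ 4πI² = 540/1573
I = (-1)√(540/1573/(4π)) = -0.16528277
No selection rule forces the value: the integral is nonzero (none).

-0.165283 (none)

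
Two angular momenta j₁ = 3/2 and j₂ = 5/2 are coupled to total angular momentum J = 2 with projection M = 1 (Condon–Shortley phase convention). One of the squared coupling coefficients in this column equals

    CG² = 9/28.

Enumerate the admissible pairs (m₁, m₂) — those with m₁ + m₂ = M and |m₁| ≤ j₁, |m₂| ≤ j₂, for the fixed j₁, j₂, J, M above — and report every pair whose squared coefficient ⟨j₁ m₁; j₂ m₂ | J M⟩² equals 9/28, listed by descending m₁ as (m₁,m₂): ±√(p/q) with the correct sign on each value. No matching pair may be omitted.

(3/2,-1/2): +√(9/28)

Admissible pairs with m₁+m₂ = M = 1: (-3/2,5/2), (-1/2,3/2), (1/2,1/2), (3/2,-1/2)
  (m₁,m₂)=(3/2,-1/2): CG² = 9/28, CG = +√(9/28)   ← matches the target
  (m₁,m₂)=(1/2,1/2): CG² = 25/84, CG = −√(25/84)
  (m₁,m₂)=(-1/2,3/2): CG² = 1/42, CG = +√(1/42)
  (m₁,m₂)=(-3/2,5/2): CG² = 5/14, CG = +√(5/14)
Pairs with CG² = 9/28: (3/2,-1/2): +√(9/28)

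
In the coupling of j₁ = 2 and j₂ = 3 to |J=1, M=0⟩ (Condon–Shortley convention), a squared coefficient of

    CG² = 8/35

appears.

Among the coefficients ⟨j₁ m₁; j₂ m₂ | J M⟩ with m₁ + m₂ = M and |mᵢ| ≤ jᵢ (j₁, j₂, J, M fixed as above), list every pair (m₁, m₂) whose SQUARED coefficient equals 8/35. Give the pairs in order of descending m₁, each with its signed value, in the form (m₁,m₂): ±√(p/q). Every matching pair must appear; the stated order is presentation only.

(1,-1): −√(8/35); (-1,1): −√(8/35)

Admissible pairs with m₁+m₂ = M = 0: (-2,2), (-1,1), (0,0), (1,-1), (2,-2)
  (m₁,m₂)=(2,-2): CG² = 1/7, CG = +√(1/7)
  (m₁,m₂)=(1,-1): CG² = 8/35, CG = −√(8/35)   ← matches the target
  (m₁,m₂)=(0,0): CG² = 9/35, CG = +√(9/35)
  (m₁,m₂)=(-1,1): CG² = 8/35, CG = −√(8/35)   ← matches the target
  (m₁,m₂)=(-2,2): CG² = 1/7, CG = +√(1/7)
Pairs with CG² = 8/35: (1,-1): −√(8/35); (-1,1): −√(8/35)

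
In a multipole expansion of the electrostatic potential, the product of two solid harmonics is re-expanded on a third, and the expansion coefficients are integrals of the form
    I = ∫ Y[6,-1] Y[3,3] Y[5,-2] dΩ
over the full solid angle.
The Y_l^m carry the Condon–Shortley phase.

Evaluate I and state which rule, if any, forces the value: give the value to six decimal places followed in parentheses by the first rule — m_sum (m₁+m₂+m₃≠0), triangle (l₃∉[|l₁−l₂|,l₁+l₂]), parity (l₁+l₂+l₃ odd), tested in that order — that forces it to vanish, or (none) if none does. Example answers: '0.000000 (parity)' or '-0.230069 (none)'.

Checks pass: Σm=0; 14 even; l₃=5∈[3,9].
(2·6+1)(2·3+1)(2·5+1) = 1001
Δ: 4! 8! 2! / 15! → 1/675675
sum: t=1:−1/8640 t=2:+1/2304 t=3:−1/8640 = 7/34560
3j²(6 3 5; 0 0 0) = Δ·Π!·Σ² = 7/429  (sign -1)
sum: t=4:+1/34560 = 1/34560
3j²(6 3 5; -1 3 -2) = Δ·Π!·Σ² = 7/429  (sign -1)
combine: 4πI² = 1001·7/429·7/429 = 343/1287
take √, sign +1: I = 0.14563067
No selection rule forces the value: the integral is nonzero (none).

0.145631 (none)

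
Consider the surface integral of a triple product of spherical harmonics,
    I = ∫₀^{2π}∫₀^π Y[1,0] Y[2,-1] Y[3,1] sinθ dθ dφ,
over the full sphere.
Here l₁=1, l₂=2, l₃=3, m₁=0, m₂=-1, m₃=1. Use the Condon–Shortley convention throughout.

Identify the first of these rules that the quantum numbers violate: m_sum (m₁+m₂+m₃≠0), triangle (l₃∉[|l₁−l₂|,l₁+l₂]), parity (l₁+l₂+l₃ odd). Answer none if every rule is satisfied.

none

Σmᵢ = 0  ✓
l₃∈[|l₁−l₂|,l₁+l₂]=[1,3], have l₃=3  ✓
Σlᵢ = 6 ⇒ even  ✓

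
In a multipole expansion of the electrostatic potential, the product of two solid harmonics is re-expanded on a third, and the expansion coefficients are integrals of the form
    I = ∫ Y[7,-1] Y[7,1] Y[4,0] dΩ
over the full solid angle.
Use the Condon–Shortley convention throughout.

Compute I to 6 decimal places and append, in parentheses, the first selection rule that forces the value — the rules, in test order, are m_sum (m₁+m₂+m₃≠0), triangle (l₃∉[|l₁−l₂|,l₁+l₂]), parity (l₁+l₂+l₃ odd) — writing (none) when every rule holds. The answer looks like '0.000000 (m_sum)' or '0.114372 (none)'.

-0.102403 (none)

Rules hold: Σm=0, L=18 even, 0≤4≤14.
N = 15·15·9 = 2025
Δ = 10!·4!·4!/19! = 1/58198140
Racah Σ t=3..7: t=3:−1/17418240 t=4:+1/622080 t=5:−1/230400 t=6:+1/622080 t=7:−1/17418240 = -1/806400
⇒ 3j(7 7 4; 0 0 0)² = 2268/230945, sgn -1
Racah Σ t=4..8: t=4:+1/9953280 t=5:−1/518400 t=6:+1/276480 t=7:−1/1088640 t=8:+1/46448640 = 23/25804800
⇒ 3j(7 7 4; -1 1 0)² = 42849/6466460, sgn +1
4πI² = N·(3j₀)²·(3jₘ)² = 281132289/2133423721
I = -1·√(0.131775/4π) = -0.10240281
No selection rule forces the value: the integral is nonzero (none).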